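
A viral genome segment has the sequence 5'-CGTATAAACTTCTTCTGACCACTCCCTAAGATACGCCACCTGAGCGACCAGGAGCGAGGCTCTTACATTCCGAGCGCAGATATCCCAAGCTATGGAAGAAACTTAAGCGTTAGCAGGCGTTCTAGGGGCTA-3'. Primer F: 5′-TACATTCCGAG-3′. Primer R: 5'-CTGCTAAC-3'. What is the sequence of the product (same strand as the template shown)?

5'-TACATTCCGAGCGCAGATATCCCAAGCTATGGAAGAAACTTAAGCGTTAGCAG-3'

The forward primer matches the template at positions 64–74.
Reverse complement of the reverse primer: GTTAGCAG. This occurs on the top strand at positions 109–116.
The product is the template from position 64 through 116 (53 bp).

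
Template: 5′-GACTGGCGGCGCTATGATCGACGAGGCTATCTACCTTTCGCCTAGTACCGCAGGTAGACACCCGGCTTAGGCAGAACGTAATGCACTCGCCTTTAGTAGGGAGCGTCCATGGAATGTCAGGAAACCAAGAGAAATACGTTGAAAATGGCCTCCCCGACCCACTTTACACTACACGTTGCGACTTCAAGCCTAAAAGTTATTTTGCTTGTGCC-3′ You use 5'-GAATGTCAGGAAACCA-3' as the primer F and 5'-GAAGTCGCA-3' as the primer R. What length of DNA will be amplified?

Forward primer GAATGTCAGGAAACCA is found on the top strand at positions 112–127.
Reverse complement of the reverse primer: TGCGACTTC. This occurs on the top strand at positions 177–185.
Amplicon spans positions 112–185: 74 bp.

74 bp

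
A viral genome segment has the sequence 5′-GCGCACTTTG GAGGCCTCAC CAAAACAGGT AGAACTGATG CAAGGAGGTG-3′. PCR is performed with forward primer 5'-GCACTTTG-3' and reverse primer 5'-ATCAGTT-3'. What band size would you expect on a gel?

Forward primer GCACTTTG is found on the top strand at positions 3–10.
Taking the reverse complement of ATCAGTT gives AACTGAT, found at positions 33–39 on the template; the primer anneals here to the top strand with its 3' end pointing upstream.
Amplicon spans positions 3–39: 37 bp.

37 bp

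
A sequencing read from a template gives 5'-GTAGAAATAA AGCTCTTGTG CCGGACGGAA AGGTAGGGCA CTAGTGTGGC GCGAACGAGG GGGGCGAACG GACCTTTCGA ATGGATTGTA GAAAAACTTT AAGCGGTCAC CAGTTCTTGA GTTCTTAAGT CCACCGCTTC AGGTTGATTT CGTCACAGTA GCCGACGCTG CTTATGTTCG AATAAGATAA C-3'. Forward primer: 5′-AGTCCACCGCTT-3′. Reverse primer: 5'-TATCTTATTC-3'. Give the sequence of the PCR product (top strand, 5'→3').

5'-AGTCCACCGCTTCAGGTTGATTTCGTCACAGTAGCCGACGCTGCTTATGTTCGAATAAGATA-3'

Scanning the template, AGTCCACCGCTT occurs at positions 128–139; this primer anneals to the bottom strand there with its 3' end pointing downstream.
Reverse complement of the reverse primer: GAATAAGATA. This occurs on the top strand at positions 180–189.
The product is the template from position 128 through 189 (62 bp).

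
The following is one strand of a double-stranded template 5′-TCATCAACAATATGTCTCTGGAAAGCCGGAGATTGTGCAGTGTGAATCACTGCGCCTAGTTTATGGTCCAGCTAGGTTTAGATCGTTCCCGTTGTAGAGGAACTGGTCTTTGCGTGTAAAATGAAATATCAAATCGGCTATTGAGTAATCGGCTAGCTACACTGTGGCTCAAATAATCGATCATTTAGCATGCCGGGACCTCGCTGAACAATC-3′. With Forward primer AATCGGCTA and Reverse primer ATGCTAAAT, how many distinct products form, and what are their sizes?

Two products: 60 bp, 45 bp

The forward primer AATCGGCTA matches the top strand at positions 132–140, 147–155.
The reverse primer's reverse complement is ATTTAGCAT, matching at positions 183–191.
Each forward site pairs with the reverse site to give a product ending at position 191: sizes 60, 45 bp.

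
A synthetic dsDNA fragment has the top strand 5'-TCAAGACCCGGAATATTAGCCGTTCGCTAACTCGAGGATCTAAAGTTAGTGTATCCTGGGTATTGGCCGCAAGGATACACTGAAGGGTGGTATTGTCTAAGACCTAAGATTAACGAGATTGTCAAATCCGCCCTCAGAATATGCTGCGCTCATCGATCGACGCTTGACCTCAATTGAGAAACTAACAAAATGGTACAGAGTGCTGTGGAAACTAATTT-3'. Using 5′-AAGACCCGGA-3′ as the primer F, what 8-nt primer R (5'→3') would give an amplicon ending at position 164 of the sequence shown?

5'-AGCGTCGA-3'

The forward primer binds at positions 3–12; the product's 3' end on the top strand is position 164.
The reverse primer anneals to the top strand over positions 157–164, i.e. to TCGACGCT.
Its sequence written 5'→3' is the reverse complement: AGCGTCGA.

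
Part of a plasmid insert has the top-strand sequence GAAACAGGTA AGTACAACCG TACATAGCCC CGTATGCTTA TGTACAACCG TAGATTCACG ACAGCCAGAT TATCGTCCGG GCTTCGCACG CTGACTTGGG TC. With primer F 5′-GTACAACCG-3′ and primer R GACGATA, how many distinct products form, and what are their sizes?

Two products: 66 bp, 36 bp

The forward primer GTACAACCG matches the top strand at positions 12–20, 42–50.
The reverse primer's reverse complement is TATCGTC, matching at positions 71–77.
Each forward site pairs with the reverse site to give a product ending at position 77: sizes 66, 36 bp.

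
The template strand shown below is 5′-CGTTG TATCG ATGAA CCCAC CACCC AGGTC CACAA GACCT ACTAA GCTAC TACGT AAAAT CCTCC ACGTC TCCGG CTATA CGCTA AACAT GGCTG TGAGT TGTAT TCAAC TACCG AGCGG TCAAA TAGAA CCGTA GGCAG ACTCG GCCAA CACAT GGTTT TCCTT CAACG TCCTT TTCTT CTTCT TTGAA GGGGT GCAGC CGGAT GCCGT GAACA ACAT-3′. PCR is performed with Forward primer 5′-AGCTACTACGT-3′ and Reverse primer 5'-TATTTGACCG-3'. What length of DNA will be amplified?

83 bp

Scanning the template, AGCTACTACGT occurs at positions 45–55; this primer anneals to the bottom strand there with its 3' end pointing downstream.
Reverse complement of the reverse primer: CGGTCAAATA. This occurs on the top strand at positions 118–127.
Product length = (reverse-primer end) − (forward-primer start) + 1 = 127 − 45 + 1 = 83 bp.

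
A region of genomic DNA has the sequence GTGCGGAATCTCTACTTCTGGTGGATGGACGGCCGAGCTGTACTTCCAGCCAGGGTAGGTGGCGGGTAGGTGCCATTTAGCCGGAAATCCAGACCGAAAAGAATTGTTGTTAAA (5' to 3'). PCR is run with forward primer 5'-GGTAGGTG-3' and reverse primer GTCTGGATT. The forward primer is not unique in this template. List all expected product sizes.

The forward primer GGTAGGTG matches the top strand at positions 54–61, 65–72.
The reverse primer's reverse complement is AATCCAGAC, matching at positions 86–94.
Each forward site pairs with the reverse site to give a product ending at position 94: sizes 41, 30 bp.

41 bp, 30 bp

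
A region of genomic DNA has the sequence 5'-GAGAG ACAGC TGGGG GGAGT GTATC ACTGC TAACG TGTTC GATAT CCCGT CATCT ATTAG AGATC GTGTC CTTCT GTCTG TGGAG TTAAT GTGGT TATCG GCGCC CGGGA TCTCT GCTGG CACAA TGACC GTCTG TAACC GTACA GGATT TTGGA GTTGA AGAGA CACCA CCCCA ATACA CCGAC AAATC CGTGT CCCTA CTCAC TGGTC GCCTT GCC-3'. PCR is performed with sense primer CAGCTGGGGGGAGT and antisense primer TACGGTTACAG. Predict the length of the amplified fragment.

The forward primer matches the template at positions 7–20.
Taking the reverse complement of TACGGTTACAG gives CTGTAACCGTA, found at positions 133–143 on the template; the primer anneals here to the top strand with its 3' end pointing upstream.
The product runs from position 7 to position 143, so its length is 143 − 7 + 1 = 137 bp.

137 bp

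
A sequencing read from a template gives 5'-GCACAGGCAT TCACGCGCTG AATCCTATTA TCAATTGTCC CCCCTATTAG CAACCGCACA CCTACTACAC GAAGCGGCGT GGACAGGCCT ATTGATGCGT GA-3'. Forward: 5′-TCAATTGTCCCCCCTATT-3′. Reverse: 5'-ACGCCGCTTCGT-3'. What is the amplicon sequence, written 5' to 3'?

The forward primer matches the template at positions 31–48.
Taking the reverse complement of ACGCCGCTTCGT gives ACGAAGCGGCGT, found at positions 69–80 on the template; the primer anneals here to the top strand with its 3' end pointing upstream.
The product is the template from position 31 through 80 (50 bp).

5'-TCAATTGTCCCCCCTATTAGCAACCGCACACCTACTACACGAAGCGGCGT-3'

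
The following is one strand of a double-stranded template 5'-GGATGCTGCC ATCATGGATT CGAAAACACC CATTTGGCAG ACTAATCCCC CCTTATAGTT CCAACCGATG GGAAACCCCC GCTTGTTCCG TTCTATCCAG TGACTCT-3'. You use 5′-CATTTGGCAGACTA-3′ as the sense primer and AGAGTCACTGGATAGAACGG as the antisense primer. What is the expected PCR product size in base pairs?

Scanning the template, CATTTGGCAGACTA occurs at positions 31–44; this primer anneals to the bottom strand there with its 3' end pointing downstream.
The reverse primer's reverse complement is CCGTTCTATCCAGTGACTCT, which matches the template at positions 88–107.
Product length = (reverse-primer end) − (forward-primer start) + 1 = 107 − 31 + 1 = 77 bp.

77 bp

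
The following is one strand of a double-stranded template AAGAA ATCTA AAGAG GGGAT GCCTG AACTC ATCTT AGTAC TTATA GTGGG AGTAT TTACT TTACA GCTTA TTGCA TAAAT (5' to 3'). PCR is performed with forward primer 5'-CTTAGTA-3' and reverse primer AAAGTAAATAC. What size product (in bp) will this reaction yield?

Scanning the template, CTTAGTA occurs at positions 33–39; this primer anneals to the bottom strand there with its 3' end pointing downstream.
Taking the reverse complement of AAAGTAAATAC gives GTATTTACTTT, found at positions 52–62 on the template; the primer anneals here to the top strand with its 3' end pointing upstream.
The product runs from position 33 to position 62, so its length is 62 − 33 + 1 = 30 bp.

30 bp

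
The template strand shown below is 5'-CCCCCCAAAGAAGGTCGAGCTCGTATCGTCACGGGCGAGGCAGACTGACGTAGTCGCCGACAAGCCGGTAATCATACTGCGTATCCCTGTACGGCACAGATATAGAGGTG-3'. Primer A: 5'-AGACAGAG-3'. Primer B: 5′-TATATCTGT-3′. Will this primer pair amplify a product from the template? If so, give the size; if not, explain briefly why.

Primer A (AGACAGAG) does not match the top strand, and its reverse complement CTCTGTCT does not match either.
With no annealing site for primer A, no amplification occurs.

No product — primer A has no binding site in the template.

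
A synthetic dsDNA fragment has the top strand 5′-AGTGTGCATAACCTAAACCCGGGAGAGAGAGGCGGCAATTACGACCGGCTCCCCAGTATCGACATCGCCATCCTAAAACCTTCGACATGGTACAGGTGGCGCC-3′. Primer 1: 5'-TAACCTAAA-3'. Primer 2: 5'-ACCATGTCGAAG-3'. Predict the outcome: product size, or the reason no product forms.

Primer 1 (TAACCTAAA) matches the top strand at positions 9–17; it acts as a forward primer.
Primer 2's reverse complement is CTTCGACATGGT, matching the top strand at positions 80–91; it acts as a reverse primer.
The 3' ends face each other across positions 9–91, giving an 83 bp product.

Yes — an 83 bp product.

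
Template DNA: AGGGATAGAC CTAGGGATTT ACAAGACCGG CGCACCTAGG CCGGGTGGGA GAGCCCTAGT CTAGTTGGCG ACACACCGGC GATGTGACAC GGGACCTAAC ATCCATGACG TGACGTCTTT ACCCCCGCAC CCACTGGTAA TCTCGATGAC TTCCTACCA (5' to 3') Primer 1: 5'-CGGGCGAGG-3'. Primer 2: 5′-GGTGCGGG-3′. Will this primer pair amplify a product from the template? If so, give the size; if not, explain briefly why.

Primer 1 (CGGGCGAGG) does not match the top strand, and its reverse complement CCTCGCCCG does not match either.
With no annealing site for primer 1, no amplification occurs.

No product — primer 1 has no binding site in the template.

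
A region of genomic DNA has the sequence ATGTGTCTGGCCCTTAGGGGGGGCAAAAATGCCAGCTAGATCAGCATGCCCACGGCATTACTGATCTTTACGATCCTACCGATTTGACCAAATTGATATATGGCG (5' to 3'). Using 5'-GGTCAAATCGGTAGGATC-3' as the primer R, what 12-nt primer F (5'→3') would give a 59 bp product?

5'-GCCAGCTAGATC-3'

The reverse primer's reverse complement GATCCTACCGATTTGACC matches the template at positions 72–89, so the product ends at position 89.
A 59 bp product then starts at position 89 − 59 + 1 = 31.
The forward primer is identical to the top strand there: GCCAGCTAGATC.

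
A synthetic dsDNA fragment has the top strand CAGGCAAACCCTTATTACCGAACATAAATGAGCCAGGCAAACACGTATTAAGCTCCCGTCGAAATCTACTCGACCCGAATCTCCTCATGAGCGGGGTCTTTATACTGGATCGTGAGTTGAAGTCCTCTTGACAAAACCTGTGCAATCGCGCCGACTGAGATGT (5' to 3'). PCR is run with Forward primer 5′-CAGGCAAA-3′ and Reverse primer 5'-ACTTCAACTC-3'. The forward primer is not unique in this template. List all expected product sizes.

The forward primer CAGGCAAA matches the top strand at positions 1–8, 34–41.
The reverse primer's reverse complement is GAGTTGAAGT, matching at positions 114–123.
Each forward site pairs with the reverse site to give a product ending at position 123: sizes 123, 90 bp.

123 bp, 90 bp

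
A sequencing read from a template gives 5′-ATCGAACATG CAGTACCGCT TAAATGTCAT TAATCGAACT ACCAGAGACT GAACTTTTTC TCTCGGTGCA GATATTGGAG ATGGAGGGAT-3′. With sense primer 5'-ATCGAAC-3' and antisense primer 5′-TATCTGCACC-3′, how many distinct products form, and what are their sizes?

Two products: 74 bp, 42 bp

The forward primer ATCGAAC matches the top strand at positions 1–7, 33–39.
The reverse primer's reverse complement is GGTGCAGATA, matching at positions 65–74.
Each forward site pairs with the reverse site to give a product ending at position 74: sizes 74, 42 bp.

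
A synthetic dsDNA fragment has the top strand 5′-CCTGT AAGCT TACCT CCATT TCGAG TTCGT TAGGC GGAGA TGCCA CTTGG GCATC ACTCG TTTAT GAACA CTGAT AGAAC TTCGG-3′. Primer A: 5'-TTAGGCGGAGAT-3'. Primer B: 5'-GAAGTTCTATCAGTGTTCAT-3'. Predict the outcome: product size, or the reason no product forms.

Primer A (TTAGGCGGAGAT) matches the top strand at positions 30–41; it acts as a forward primer.
Primer B's reverse complement is ATGAACACTGATAGAACTTC, matching the top strand at positions 64–83; it acts as a reverse primer.
The 3' ends face each other across positions 30–83, giving a 54 bp product.

Yes — a 54 bp product.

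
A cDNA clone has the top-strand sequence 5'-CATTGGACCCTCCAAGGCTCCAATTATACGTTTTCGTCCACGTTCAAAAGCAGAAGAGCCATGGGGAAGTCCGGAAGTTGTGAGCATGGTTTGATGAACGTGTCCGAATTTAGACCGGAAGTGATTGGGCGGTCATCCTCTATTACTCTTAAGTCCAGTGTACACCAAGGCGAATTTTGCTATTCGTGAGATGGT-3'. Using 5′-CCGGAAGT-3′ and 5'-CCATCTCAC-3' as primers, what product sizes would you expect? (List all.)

The forward primer CCGGAAGT matches the top strand at positions 71–78, 115–122.
The reverse primer's reverse complement is GTGAGATGG, matching at positions 186–194.
Each forward site pairs with the reverse site to give a product ending at position 194: sizes 124, 80 bp.

124 bp, 80 bp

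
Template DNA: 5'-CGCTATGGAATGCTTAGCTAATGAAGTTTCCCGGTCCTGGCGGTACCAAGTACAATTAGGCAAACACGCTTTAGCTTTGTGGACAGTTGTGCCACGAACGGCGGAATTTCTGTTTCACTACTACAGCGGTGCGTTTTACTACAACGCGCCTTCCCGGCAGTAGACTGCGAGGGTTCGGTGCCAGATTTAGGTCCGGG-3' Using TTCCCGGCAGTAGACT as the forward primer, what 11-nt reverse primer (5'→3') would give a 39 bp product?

The forward primer binds at positions 151–166, so a 39 bp product ends at position 151 + 39 − 1 = 189.
The reverse primer anneals to the top strand over positions 179–189, i.e. to TGCCAGATTTA.
Its sequence written 5'→3' is the reverse complement: TAAATCTGGCA.

5'-TAAATCTGGCA-3'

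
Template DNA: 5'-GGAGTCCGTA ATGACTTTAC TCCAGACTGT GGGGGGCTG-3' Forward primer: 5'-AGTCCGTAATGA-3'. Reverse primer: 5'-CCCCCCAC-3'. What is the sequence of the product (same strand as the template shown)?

5'-AGTCCGTAATGACTTTACTCCAGACTGTGGGGGG-3'

The forward primer matches the template at positions 3–14.
Reverse complement of the reverse primer: GTGGGGGG. This occurs on the top strand at positions 29–36.
The product is the template from position 3 through 36 (34 bp).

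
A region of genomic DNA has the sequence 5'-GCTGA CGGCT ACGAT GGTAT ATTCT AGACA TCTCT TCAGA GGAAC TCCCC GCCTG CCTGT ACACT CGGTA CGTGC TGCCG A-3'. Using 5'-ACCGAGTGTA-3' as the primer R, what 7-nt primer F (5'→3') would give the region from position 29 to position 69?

The reverse primer's reverse complement TACACTCGGT matches the template at positions 60–69; the product starts at position 29.
The forward primer is identical to the top strand over positions 29–35: CATCTCT.

5'-CATCTCT-3'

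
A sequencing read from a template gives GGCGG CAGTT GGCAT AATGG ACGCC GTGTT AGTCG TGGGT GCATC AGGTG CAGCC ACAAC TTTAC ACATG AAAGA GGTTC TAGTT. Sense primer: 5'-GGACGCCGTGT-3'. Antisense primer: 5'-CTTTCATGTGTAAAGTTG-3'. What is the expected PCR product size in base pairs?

56 bp

Forward primer GGACGCCGTGT is found on the top strand at positions 19–29.
Taking the reverse complement of CTTTCATGTGTAAAGTTG gives CAACTTTACACATGAAAG, found at positions 57–74 on the template; the primer anneals here to the top strand with its 3' end pointing upstream.
The product runs from position 19 to position 74, so its length is 74 − 19 + 1 = 56 bp.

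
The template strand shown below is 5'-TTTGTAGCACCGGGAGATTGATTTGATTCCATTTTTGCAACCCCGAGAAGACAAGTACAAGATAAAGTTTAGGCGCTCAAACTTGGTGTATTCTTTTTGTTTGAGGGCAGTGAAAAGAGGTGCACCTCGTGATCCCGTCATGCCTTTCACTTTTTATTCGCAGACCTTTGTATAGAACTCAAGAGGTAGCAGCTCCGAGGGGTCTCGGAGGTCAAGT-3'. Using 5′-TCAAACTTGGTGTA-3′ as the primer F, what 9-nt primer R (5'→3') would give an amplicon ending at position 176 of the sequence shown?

5'-TCTATACAA-3'

The forward primer binds at positions 77–90; the product's 3' end on the top strand is position 176.
The reverse primer anneals to the top strand over positions 168–176, i.e. to TTGTATAGA.
Its sequence written 5'→3' is the reverse complement: TCTATACAA.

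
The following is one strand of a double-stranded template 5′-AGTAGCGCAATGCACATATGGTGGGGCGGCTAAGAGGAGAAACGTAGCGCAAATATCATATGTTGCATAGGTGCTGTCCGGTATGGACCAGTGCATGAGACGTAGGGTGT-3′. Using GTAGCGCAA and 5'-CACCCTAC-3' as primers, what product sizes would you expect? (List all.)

The forward primer GTAGCGCAA matches the top strand at positions 2–10, 44–52.
The reverse primer's reverse complement is GTAGGGTG, matching at positions 102–109.
Each forward site pairs with the reverse site to give a product ending at position 109: sizes 108, 66 bp.

108 bp, 66 bp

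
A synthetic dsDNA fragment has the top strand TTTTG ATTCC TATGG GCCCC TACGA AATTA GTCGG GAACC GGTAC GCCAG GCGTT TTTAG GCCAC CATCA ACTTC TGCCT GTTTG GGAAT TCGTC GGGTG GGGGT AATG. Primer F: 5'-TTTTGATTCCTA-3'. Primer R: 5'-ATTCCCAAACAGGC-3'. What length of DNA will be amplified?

The forward primer matches the template at positions 1–12.
Taking the reverse complement of ATTCCCAAACAGGC gives GCCTGTTTGGGAAT, found at positions 77–90 on the template; the primer anneals here to the top strand with its 3' end pointing upstream.
The product runs from position 1 to position 90, so its length is 90 − 1 + 1 = 90 bp.

90 bp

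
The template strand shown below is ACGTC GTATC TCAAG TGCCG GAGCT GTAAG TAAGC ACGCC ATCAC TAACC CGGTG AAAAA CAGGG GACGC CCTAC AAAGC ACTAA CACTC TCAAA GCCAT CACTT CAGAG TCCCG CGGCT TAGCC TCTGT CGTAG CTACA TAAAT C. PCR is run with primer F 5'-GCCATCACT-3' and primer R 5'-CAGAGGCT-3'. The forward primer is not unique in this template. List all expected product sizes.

92 bp, 34 bp

The forward primer GCCATCACT matches the top strand at positions 38–46, 96–104.
The reverse primer's reverse complement is AGCCTCTG, matching at positions 122–129.
Each forward site pairs with the reverse site to give a product ending at position 129: sizes 92, 34 bp.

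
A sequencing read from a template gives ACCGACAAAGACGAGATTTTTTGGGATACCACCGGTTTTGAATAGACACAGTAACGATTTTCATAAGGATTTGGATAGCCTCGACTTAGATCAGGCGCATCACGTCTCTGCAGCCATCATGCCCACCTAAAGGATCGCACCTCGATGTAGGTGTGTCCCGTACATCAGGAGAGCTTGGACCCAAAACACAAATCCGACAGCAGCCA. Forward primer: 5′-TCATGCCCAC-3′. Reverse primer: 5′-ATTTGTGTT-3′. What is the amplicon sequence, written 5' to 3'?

5'-TCATGCCCACCTAAAGGATCGCACCTCGATGTAGGTGTGTCCCGTACATCAGGAGAGCTTGGACCCAAAACACAAAT-3'

Scanning the template, TCATGCCCAC occurs at positions 117–126; this primer anneals to the bottom strand there with its 3' end pointing downstream.
Reverse complement of the reverse primer: AACACAAAT. This occurs on the top strand at positions 185–193.
The product is the template from position 117 through 193 (77 bp).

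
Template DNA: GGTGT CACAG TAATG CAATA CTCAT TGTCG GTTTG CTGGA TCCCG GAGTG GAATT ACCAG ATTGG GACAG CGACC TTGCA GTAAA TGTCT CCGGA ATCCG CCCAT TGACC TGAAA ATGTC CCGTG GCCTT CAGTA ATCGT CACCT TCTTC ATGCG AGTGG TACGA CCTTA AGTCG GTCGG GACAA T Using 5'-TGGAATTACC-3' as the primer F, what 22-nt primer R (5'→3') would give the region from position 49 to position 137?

The product's 3' end on the top strand is position 137.
The reverse primer anneals to the top strand over positions 116–137, i.e. to ATGTCCCGTGGCCTTCAGTAAT.
Its sequence written 5'→3' is the reverse complement: ATTACTGAAGGCCACGGGACAT.

5'-ATTACTGAAGGCCACGGGACAT-3'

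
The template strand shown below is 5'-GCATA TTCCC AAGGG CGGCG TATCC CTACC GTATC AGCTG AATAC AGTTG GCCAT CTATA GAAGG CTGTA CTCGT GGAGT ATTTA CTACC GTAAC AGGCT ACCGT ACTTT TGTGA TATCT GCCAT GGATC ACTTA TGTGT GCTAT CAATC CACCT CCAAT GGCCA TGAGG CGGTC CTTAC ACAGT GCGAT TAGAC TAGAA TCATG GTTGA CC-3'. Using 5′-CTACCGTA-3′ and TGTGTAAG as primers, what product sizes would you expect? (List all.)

158 bp, 98 bp, 85 bp

The forward primer CTACCGTA matches the top strand at positions 26–33, 86–93, 99–106.
The reverse primer's reverse complement is CTTACACA, matching at positions 176–183.
Each forward site pairs with the reverse site to give a product ending at position 183: sizes 158, 98, 85 bp.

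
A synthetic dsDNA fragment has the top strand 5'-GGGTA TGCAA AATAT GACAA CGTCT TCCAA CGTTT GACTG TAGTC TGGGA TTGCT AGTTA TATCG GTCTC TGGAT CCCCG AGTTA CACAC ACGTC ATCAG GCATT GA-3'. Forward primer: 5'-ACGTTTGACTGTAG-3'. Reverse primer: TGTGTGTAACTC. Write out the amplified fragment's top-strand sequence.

The forward primer matches the template at positions 30–43.
The reverse primer's reverse complement is GAGTTACACACA, which matches the template at positions 80–91.
The product is the template from position 30 through 91 (62 bp).

5'-ACGTTTGACTGTAGTCTGGGATTGCTAGTTATATCGGTCTCTGGATCCCCGAGTTACACACA-3'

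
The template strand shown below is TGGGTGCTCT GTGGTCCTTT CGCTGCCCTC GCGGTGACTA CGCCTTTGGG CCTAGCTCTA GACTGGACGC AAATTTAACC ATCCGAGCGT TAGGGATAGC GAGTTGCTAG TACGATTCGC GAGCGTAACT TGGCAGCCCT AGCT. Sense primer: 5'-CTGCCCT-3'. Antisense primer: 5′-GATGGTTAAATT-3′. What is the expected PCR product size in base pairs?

61 bp

Forward primer CTGCCCT is found on the top strand at positions 23–29.
Taking the reverse complement of GATGGTTAAATT gives AATTTAACCATC, found at positions 72–83 on the template; the primer anneals here to the top strand with its 3' end pointing upstream.
The product runs from position 23 to position 83, so its length is 83 − 23 + 1 = 61 bp.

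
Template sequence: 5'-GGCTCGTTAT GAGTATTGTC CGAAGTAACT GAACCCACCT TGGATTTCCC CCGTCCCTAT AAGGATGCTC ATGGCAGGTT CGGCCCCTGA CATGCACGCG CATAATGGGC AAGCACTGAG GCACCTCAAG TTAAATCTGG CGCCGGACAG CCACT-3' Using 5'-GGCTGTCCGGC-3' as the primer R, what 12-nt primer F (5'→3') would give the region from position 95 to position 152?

5'-CACGCGCATAAT-3'

The reverse primer's reverse complement GCCGGACAGCC matches the template at positions 142–152; the product starts at position 95.
The forward primer is identical to the top strand over positions 95–106: CACGCGCATAAT.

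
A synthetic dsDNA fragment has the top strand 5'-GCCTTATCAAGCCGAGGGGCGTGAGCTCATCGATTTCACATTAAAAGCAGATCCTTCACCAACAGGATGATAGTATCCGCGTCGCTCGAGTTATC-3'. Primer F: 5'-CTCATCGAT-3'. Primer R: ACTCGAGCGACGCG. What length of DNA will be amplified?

The forward primer matches the template at positions 26–34.
The reverse primer's reverse complement is CGCGTCGCTCGAGT, which matches the template at positions 78–91.
Product length = (reverse-primer end) − (forward-primer start) + 1 = 91 − 26 + 1 = 66 bp.

66 bp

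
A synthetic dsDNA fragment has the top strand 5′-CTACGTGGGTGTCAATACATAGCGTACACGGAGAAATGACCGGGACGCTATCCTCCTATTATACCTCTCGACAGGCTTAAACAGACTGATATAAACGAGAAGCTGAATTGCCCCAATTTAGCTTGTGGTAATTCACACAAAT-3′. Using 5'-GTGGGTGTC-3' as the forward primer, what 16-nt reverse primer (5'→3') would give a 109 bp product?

The forward primer binds at positions 5–13, so a 109 bp product ends at position 5 + 109 − 1 = 113.
The reverse primer anneals to the top strand over positions 98–113, i.e. to AGAAGCTGAATTGCCC.
Its sequence written 5'→3' is the reverse complement: GGGCAATTCAGCTTCT.

5'-GGGCAATTCAGCTTCT-3'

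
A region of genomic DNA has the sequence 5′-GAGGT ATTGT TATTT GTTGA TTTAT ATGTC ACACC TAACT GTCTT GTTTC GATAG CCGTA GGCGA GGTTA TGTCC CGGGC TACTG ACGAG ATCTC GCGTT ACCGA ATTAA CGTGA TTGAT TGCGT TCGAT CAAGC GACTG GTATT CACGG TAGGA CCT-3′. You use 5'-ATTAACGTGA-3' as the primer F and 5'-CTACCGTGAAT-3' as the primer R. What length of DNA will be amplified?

48 bp

Forward primer ATTAACGTGA is found on the top strand at positions 106–115.
The reverse primer's reverse complement is ATTCACGGTAG, which matches the template at positions 143–153.
Amplicon spans positions 106–153: 48 bp.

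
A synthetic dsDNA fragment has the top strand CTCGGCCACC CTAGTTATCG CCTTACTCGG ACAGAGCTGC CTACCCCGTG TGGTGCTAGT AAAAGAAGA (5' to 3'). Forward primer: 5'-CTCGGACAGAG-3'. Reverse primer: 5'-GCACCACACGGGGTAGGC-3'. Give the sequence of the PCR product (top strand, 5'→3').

Scanning the template, CTCGGACAGAG occurs at positions 26–36; this primer anneals to the bottom strand there with its 3' end pointing downstream.
Taking the reverse complement of GCACCACACGGGGTAGGC gives GCCTACCCCGTGTGGTGC, found at positions 39–56 on the template; the primer anneals here to the top strand with its 3' end pointing upstream.
The product is the template from position 26 through 56 (31 bp).

5'-CTCGGACAGAGCTGCCTACCCCGTGTGGTGC-3'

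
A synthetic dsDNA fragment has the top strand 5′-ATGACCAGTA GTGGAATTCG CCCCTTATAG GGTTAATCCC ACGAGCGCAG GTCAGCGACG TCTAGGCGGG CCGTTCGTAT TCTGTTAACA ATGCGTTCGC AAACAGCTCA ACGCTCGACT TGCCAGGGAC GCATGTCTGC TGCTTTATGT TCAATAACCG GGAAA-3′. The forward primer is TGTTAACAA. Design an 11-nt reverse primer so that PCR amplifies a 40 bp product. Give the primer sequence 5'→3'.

5'-CAAGTCGAGCG-3'

The forward primer binds at positions 83–91, so a 40 bp product ends at position 83 + 40 − 1 = 122.
The reverse primer anneals to the top strand over positions 112–122, i.e. to CGCTCGACTTG.
Its sequence written 5'→3' is the reverse complement: CAAGTCGAGCG.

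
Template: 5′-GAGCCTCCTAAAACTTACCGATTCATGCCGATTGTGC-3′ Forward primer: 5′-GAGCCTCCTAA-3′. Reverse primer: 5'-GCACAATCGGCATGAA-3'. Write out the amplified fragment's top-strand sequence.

5'-GAGCCTCCTAAAACTTACCGATTCATGCCGATTGTGC-3'

Forward primer GAGCCTCCTAA is found on the top strand at positions 1–11.
Reverse complement of the reverse primer: TTCATGCCGATTGTGC. This occurs on the top strand at positions 22–37.
The product is the template from position 1 through 37 (37 bp).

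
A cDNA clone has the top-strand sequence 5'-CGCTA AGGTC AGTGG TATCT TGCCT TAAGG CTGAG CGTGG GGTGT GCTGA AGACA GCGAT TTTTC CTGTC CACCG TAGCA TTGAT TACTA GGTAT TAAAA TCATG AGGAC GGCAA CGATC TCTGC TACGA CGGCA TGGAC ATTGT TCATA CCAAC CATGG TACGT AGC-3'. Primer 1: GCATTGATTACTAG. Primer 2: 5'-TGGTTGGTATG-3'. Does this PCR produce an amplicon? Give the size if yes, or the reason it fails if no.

Yes — an 80 bp product.

Primer 1 (GCATTGATTACTAG) matches the top strand at positions 78–91; it acts as a forward primer.
Primer 2's reverse complement is CATACCAACCA, matching the top strand at positions 147–157; it acts as a reverse primer.
The 3' ends face each other across positions 78–157, giving an 80 bp product.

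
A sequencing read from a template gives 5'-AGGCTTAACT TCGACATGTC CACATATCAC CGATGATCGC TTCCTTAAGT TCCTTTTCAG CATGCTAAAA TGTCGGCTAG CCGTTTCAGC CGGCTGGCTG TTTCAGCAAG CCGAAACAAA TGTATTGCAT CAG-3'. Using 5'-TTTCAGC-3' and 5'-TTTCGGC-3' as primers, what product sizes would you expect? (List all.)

62 bp, 33 bp, 16 bp

The forward primer TTTCAGC matches the top strand at positions 55–61, 84–90, 101–107.
The reverse primer's reverse complement is GCCGAAA, matching at positions 110–116.
Each forward site pairs with the reverse site to give a product ending at position 116: sizes 62, 33, 16 bp.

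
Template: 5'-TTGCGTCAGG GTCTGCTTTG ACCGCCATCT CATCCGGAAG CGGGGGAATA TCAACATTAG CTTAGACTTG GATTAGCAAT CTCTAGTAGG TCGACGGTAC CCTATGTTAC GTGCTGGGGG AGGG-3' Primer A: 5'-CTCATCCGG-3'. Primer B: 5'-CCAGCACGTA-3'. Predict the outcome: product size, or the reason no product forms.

Primer A (CTCATCCGG) matches the top strand at positions 29–37; it acts as a forward primer.
Primer B's reverse complement is TACGTGCTGG, matching the top strand at positions 108–117; it acts as a reverse primer.
The 3' ends face each other across positions 29–117, giving an 89 bp product.

Yes — an 89 bp product.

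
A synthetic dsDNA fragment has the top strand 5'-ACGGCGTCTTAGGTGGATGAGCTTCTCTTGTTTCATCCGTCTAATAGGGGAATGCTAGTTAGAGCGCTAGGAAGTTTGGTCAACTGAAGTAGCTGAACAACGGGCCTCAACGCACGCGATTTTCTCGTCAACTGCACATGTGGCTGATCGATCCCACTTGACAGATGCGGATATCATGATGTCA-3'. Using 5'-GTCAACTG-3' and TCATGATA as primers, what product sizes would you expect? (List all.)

101 bp, 53 bp

The forward primer GTCAACTG matches the top strand at positions 79–86, 127–134.
The reverse primer's reverse complement is TATCATGA, matching at positions 172–179.
Each forward site pairs with the reverse site to give a product ending at position 179: sizes 101, 53 bp.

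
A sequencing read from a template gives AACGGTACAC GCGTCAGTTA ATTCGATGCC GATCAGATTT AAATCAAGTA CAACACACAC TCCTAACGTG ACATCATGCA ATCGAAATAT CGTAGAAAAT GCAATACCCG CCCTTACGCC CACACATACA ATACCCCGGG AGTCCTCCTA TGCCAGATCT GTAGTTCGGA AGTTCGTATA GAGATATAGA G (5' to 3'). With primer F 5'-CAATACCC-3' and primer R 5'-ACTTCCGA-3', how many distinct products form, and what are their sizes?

The forward primer CAATACCC matches the top strand at positions 102–109, 129–136.
The reverse primer's reverse complement is TCGGAAGT, matching at positions 166–173.
Each forward site pairs with the reverse site to give a product ending at position 173: sizes 72, 45 bp.

Two products: 72 bp, 45 bp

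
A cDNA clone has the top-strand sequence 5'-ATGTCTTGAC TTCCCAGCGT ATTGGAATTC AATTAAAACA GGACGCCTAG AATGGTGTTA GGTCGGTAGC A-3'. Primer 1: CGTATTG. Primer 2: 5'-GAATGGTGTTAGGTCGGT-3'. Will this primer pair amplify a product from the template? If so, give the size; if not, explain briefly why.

Primer 1 (CGTATTG) matches the top strand at positions 18–24 (3' end points downstream).
Primer 2 (GAATGGTGTTAGGTCGGT) also matches the top strand directly, at positions 50–67 — its reverse complement ACCGACCTAACACCATTC is not present.
Both primers anneal to the bottom strand with 3' ends pointing the same way, so neither can prime synthesis back toward the other.

No product — both primers anneal to the same strand and extend in the same direction.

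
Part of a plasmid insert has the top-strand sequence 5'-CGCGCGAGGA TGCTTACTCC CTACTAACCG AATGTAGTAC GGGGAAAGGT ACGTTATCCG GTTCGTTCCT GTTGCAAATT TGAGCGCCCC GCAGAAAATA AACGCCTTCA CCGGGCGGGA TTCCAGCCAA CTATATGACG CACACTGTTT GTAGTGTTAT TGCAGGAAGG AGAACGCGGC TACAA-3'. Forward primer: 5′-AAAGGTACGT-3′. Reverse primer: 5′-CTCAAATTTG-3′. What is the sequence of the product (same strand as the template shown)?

5'-AAAGGTACGTTATCCGGTTCGTTCCTGTTGCAAATTTGAG-3'

Forward primer AAAGGTACGT is found on the top strand at positions 45–54.
Reverse complement of the reverse primer: CAAATTTGAG. This occurs on the top strand at positions 75–84.
The product is the template from position 45 through 84 (40 bp).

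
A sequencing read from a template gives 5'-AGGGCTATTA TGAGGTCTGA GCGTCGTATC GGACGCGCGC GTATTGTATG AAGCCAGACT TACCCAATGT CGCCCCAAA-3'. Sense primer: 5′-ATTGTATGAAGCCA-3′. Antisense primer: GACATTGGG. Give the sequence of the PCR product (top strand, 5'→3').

5'-ATTGTATGAAGCCAGACTTACCCAATGTC-3'

The forward primer matches the template at positions 43–56.
The reverse primer's reverse complement is CCCAATGTC, which matches the template at positions 63–71.
The product is the template from position 43 through 71 (29 bp).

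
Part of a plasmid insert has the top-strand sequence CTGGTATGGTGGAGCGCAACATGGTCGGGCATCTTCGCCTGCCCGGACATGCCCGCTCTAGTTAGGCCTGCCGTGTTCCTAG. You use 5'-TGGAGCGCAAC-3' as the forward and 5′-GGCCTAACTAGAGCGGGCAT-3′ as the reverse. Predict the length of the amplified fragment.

59 bp

Forward primer TGGAGCGCAAC is found on the top strand at positions 10–20.
The reverse primer's reverse complement is ATGCCCGCTCTAGTTAGGCC, which matches the template at positions 49–68.
Amplicon spans positions 10–68: 59 bp.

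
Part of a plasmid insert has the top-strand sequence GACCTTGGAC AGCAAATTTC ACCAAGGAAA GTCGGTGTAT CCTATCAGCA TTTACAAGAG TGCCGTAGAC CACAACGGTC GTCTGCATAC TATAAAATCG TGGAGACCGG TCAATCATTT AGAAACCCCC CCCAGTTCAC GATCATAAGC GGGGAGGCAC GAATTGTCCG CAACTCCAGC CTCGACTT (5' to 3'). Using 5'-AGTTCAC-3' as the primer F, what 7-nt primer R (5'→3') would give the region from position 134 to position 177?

5'-GGAGTTG-3'

The product's 3' end on the top strand is position 177.
The reverse primer anneals to the top strand over positions 171–177, i.e. to CAACTCC.
Its sequence written 5'→3' is the reverse complement: GGAGTTG.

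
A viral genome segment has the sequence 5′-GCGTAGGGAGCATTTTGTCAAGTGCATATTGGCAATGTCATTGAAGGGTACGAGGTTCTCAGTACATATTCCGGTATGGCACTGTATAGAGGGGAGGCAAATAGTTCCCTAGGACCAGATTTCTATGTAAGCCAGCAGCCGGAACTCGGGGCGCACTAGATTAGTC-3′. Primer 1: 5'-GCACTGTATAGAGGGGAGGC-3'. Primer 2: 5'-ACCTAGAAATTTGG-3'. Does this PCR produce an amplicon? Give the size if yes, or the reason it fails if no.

No product — primer 2 has no binding site in the template.

Primer 2 (ACCTAGAAATTTGG) does not match the top strand, and its reverse complement CCAAATTTCTAGGT does not match either.
With no annealing site for primer 2, no amplification occurs.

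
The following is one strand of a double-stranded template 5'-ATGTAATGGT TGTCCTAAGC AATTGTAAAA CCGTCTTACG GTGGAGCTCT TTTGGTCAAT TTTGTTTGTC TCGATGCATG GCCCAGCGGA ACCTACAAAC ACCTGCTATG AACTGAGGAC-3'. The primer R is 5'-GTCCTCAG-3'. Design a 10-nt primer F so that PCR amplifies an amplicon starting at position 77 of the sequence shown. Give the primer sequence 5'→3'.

The reverse primer's reverse complement CTGAGGAC matches the template at positions 113–120; the product starts at position 77.
The forward primer is identical to the top strand over positions 77–86: CATGGCCCAG.

5'-CATGGCCCAG-3'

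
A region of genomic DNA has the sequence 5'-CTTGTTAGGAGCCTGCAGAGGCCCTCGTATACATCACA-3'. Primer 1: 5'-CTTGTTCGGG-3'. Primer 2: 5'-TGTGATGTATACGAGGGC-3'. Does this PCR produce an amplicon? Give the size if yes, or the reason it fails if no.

Primer 1 (CTTGTTCGGG) does not match the top strand, and its reverse complement CCCGAACAAG does not match either.
With no annealing site for primer 1, no amplification occurs.

No product — primer 1 has no binding site in the template.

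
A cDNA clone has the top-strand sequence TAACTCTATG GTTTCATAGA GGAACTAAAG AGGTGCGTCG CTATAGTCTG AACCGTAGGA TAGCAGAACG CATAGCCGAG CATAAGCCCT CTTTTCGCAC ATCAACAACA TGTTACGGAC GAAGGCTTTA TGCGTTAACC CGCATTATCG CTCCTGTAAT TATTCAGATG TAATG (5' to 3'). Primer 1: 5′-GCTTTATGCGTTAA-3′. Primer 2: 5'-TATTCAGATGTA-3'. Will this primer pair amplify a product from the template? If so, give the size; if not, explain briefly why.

No product — both primers anneal to the same strand and extend in the same direction.

Primer 1 (GCTTTATGCGTTAA) matches the top strand at positions 125–138 (3' end points downstream).
Primer 2 (TATTCAGATGTA) also matches the top strand directly, at positions 161–172 — its reverse complement TACATCTGAATA is not present.
Both primers anneal to the bottom strand with 3' ends pointing the same way, so neither can prime synthesis back toward the other.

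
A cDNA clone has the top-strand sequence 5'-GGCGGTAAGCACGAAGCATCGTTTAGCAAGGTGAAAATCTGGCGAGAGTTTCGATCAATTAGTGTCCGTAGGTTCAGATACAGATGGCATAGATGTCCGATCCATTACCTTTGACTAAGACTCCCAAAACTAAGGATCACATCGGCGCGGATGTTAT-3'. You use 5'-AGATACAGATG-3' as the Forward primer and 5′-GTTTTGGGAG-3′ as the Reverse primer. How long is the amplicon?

55 bp

Forward primer AGATACAGATG is found on the top strand at positions 76–86.
The reverse primer's reverse complement is CTCCCAAAAC, which matches the template at positions 121–130.
Amplicon spans positions 76–130: 55 bp.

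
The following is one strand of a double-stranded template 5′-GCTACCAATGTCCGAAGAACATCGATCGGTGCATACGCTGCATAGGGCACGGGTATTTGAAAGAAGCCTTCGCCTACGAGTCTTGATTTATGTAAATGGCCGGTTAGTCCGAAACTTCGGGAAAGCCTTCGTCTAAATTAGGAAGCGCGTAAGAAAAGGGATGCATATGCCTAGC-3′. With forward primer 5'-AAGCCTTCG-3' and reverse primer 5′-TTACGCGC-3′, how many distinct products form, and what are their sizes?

Two products: 89 bp, 30 bp

The forward primer AAGCCTTCG matches the top strand at positions 64–72, 123–131.
The reverse primer's reverse complement is GCGCGTAA, matching at positions 145–152.
Each forward site pairs with the reverse site to give a product ending at position 152: sizes 89, 30 bp.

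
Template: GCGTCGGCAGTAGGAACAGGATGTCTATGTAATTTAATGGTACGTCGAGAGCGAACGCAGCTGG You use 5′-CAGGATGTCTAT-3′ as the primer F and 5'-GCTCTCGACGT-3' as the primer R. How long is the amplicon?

The forward primer matches the template at positions 17–28.
Reverse complement of the reverse primer: ACGTCGAGAGC. This occurs on the top strand at positions 42–52.
The product runs from position 17 to position 52, so its length is 52 − 17 + 1 = 36 bp.

36 bp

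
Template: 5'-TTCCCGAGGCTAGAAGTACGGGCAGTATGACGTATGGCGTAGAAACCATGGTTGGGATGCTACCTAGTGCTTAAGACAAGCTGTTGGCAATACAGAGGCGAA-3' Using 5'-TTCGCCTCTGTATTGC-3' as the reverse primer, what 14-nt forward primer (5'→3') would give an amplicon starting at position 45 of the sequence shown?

5'-ACCATGGTTGGGAT-3'

The reverse primer's reverse complement GCAATACAGAGGCGAA matches the template at positions 87–102; the product starts at position 45.
The forward primer is identical to the top strand over positions 45–58: ACCATGGTTGGGAT.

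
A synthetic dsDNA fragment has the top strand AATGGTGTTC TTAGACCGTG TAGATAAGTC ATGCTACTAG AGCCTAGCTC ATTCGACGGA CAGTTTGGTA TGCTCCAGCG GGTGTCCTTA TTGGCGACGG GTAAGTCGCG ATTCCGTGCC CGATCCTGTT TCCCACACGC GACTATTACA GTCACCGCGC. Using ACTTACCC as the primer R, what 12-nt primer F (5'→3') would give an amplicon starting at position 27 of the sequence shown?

The reverse primer's reverse complement GGGTAAGT matches the template at positions 99–106; the product starts at position 27.
The forward primer is identical to the top strand over positions 27–38: AGTCATGCTACT.

5'-AGTCATGCTACT-3'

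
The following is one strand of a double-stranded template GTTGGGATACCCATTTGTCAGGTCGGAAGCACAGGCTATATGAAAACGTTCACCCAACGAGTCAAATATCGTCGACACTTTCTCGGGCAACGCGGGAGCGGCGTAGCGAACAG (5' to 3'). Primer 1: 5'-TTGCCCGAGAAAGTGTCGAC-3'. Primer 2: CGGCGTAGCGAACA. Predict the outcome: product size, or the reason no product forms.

No product — the primers' 3' ends point away from each other.

Primer 1 (TTGCCCGAGAAAGTGTCGAC) has reverse complement GTCGACACTTTCTCGGGCAA, which matches the top strand at positions 71–90; primer 1 anneals to the top strand there with its 3' end pointing upstream toward position 71.
Primer 2 (CGGCGTAGCGAACA) matches the top strand directly at positions 99–112; it anneals to the bottom strand with its 3' end pointing downstream toward position 112.
The 3' ends diverge (primer 1 extends toward position 1, primer 2 toward position 113), so the primers never converge on a shared product.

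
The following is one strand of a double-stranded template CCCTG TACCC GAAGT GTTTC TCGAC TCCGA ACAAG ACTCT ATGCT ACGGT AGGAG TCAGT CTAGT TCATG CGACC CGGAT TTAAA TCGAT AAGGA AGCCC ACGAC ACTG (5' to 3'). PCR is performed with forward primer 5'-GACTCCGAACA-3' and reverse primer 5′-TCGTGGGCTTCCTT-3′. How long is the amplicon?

Forward primer GACTCCGAACA is found on the top strand at positions 23–33.
The reverse primer's reverse complement is AAGGAAGCCCACGA, which matches the template at positions 91–104.
Amplicon spans positions 23–104: 82 bp.

82 bp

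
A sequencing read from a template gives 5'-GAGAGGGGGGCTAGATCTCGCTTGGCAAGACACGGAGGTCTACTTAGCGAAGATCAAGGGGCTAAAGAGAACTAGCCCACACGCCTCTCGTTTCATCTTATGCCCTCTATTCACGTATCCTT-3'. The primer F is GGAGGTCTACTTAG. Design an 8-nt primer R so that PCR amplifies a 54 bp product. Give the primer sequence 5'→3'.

5'-GAGGCGTG-3'

The forward primer binds at positions 34–47, so a 54 bp product ends at position 34 + 54 − 1 = 87.
The reverse primer anneals to the top strand over positions 80–87, i.e. to CACGCCTC.
Its sequence written 5'→3' is the reverse complement: GAGGCGTG.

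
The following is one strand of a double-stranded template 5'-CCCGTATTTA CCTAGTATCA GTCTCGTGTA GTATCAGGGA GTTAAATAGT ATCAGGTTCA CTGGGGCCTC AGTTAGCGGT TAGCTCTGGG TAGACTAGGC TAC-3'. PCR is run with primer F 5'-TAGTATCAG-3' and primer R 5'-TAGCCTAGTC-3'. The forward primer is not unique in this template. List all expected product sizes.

90 bp, 74 bp, 56 bp

The forward primer TAGTATCAG matches the top strand at positions 13–21, 29–37, 47–55.
The reverse primer's reverse complement is GACTAGGCTA, matching at positions 93–102.
Each forward site pairs with the reverse site to give a product ending at position 102: sizes 90, 74, 56 bp.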